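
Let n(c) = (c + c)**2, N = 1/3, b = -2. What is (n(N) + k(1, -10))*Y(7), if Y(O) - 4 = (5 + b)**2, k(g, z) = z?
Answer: -1118/9 ≈ -124.22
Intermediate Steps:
N = 1/3 ≈ 0.33333
n(c) = 4*c**2 (n(c) = (2*c)**2 = 4*c**2)
Y(O) = 13 (Y(O) = 4 + (5 - 2)**2 = 4 + 3**2 = 4 + 9 = 13)
(n(N) + k(1, -10))*Y(7) = (4*(1/3)**2 - 10)*13 = (4*(1/9) - 10)*13 = (4/9 - 10)*13 = -86/9*13 = -1118/9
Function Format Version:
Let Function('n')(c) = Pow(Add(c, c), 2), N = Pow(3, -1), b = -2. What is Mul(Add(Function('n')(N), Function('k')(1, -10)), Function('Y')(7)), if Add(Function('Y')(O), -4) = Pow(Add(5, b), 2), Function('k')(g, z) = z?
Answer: Rational(-1118, 9) ≈ -124.22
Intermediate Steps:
N = Rational(1, 3) ≈ 0.33333
Function('n')(c) = Mul(4, Pow(c, 2)) (Function('n')(c) = Pow(Mul(2, c), 2) = Mul(4, Pow(c, 2)))
Function('Y')(O) = 13 (Function('Y')(O) = Add(4, Pow(Add(5, -2), 2)) = Add(4, Pow(3, 2)) = Add(4, 9) = 13)
Mul(Add(Function('n')(N), Function('k')(1, -10)), Function('Y')(7)) = Mul(Add(Mul(4, Pow(Rational(1, 3), 2)), -10), 13) = Mul(Add(Mul(4, Rational(1, 9)), -10), 13) = Mul(Add(Rational(4, 9), -10), 13) = Mul(Rational(-86, 9), 13) = Rational(-1118, 9)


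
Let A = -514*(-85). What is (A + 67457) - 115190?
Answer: -4043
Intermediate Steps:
A = 43690
(A + 67457) - 115190 = (43690 + 67457) - 115190 = 111147 - 115190 = -4043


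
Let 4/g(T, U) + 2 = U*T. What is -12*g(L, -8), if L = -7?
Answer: -8/9 ≈ -0.88889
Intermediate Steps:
g(T, U) = 4/(-2 + T*U) (g(T, U) = 4/(-2 + U*T) = 4/(-2 + T*U))
-12*g(L, -8) = -48/(-2 - 7*(-8)) = -48/(-2 + 56) = -48/54 = -12*2/27 = -8/9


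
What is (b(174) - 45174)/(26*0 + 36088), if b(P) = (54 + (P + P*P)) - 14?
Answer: -3671/9022 ≈ -0.40689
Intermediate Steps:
b(P) = 40 + P + P**2 (b(P) = (54 + (P + P**2)) - 14 = (54 + P + P**2) - 14 = 40 + P + P**2)
(b(174) - 45174)/(26*0 + 36088) = ((40 + 174 + 174**2) - 45174)/(26*0 + 36088) = ((40 + 174 + 30276) - 45174)/(0 + 36088) = (30490 - 45174)/36088 = -14684*1/36088 = -3671/9022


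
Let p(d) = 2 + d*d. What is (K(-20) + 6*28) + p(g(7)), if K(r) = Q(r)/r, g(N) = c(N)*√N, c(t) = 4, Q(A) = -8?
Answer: 1412/5 ≈ 282.40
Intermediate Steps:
g(N) = 4*√N
p(d) = 2 + d²
K(r) = -8/r
(K(-20) + 6*28) + p(g(7)) = (-8/(-20) + 6*28) + (2 + (4*√7)²) = (-8*(-1/20) + 168) + (2 + 112) = (⅖ + 168) + 114 = 842/5 + 114 = 1412/5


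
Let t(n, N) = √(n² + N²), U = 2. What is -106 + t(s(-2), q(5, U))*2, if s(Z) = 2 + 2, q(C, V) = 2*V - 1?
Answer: -96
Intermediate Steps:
q(C, V) = -1 + 2*V
s(Z) = 4
t(n, N) = √(N² + n²)
-106 + t(s(-2), q(5, U))*2 = -106 + √((-1 + 2*2)² + 4²)*2 = -106 + √((-1 + 4)² + 16)*2 = -106 + √(3² + 16)*2 = -106 + √(9 + 16)*2 = -106 + √25*2 = -106 + 5*2 = -106 + 10 = -96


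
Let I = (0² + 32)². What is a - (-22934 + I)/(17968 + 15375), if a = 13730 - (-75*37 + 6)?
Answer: 550148067/33343 ≈ 16500.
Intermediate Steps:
I = 1024 (I = (0 + 32)² = 32² = 1024)
a = 16499 (a = 13730 - (-2775 + 6) = 13730 - 1*(-2769) = 13730 + 2769 = 16499)
a - (-22934 + I)/(17968 + 15375) = 16499 - (-22934 + 1024)/(17968 + 15375) = 16499 - (-21910)/33343 = 16499 - 1*(-21910/33343) = 16499 + 21910/33343 = 550148067/33343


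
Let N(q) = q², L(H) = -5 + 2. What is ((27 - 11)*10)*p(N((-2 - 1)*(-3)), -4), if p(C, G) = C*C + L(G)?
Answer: 1049280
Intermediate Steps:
L(H) = -3
p(C, G) = -3 + C² (p(C, G) = C*C - 3 = C² - 3 = -3 + C²)
((27 - 11)*10)*p(N((-2 - 1)*(-3)), -4) = ((27 - 11)*10)*(-3 + (((-2 - 1)*(-3))²)²) = (16*10)*(-3 + ((-3*(-3))²)²) = 160*(-3 + (9²)²) = 160*(-3 + 81²) = 160*(-3 + 6561) = 160*6558 = 1049280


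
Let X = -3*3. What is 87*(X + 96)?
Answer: 7569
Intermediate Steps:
X = -9
87*(X + 96) = 87*(-9 + 96) = 87*87 = 7569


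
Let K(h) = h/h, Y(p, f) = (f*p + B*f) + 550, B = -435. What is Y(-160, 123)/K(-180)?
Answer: -72635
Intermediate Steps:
Y(p, f) = 550 - 435*f + f*p (Y(p, f) = (f*p - 435*f) + 550 = (-435*f + f*p) + 550 = 550 - 435*f + f*p)
K(h) = 1
Y(-160, 123)/K(-180) = (550 - 435*123 + 123*(-160))/1 = (550 - 53505 - 19680)*1 = -72635*1 = -72635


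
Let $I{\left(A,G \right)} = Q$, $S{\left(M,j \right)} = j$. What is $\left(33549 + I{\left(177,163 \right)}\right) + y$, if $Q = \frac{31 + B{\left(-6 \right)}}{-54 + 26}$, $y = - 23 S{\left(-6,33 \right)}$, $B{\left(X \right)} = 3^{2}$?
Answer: $\frac{229520}{7} \approx 32789.0$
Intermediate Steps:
$B{\left(X \right)} = 9$
$y = -759$ ($y = \left(-23\right) 33 = -759$)
$Q = - \frac{10}{7}$ ($Q = \frac{31 + 9}{-54 + 26} = \frac{40}{-28} = 40 \left(- \frac{1}{28}\right) = - \frac{10}{7} \approx -1.4286$)
$I{\left(A,G \right)} = - \frac{10}{7}$
$\left(33549 + I{\left(177,163 \right)}\right) + y = \left(33549 - \frac{10}{7}\right) - 759 = \frac{234833}{7} - 759 = \frac{229520}{7}$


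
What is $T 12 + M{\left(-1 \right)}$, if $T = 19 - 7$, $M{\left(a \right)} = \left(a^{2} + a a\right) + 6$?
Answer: $152$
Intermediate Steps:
$M{\left(a \right)} = 6 + 2 a^{2}$ ($M{\left(a \right)} = \left(a^{2} + a^{2}\right) + 6 = 2 a^{2} + 6 = 6 + 2 a^{2}$)
$T = 12$ ($T = 19 - 7 = 12$)
$T 12 + M{\left(-1 \right)} = 12 \cdot 12 + \left(6 + 2 \left(-1\right)^{2}\right) = 144 + \left(6 + 2 \cdot 1\right) = 144 + \left(6 + 2\right) = 144 + 8 = 152$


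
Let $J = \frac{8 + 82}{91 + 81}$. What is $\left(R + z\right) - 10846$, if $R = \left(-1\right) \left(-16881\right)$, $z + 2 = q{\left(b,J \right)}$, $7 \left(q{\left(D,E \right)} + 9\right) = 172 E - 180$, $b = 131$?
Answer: $\frac{42078}{7} \approx 6011.1$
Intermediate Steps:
$J = \frac{45}{86}$ ($J = \frac{90}{172} = 90 \cdot \frac{1}{172} = \frac{45}{86} \approx 0.52326$)
$q{\left(D,E \right)} = - \frac{243}{7} + \frac{172 E}{7}$ ($q{\left(D,E \right)} = -9 + \frac{172 E - 180}{7} = -9 + \frac{-180 + 172 E}{7} = -9 + \left(- \frac{180}{7} + \frac{172 E}{7}\right) = - \frac{243}{7} + \frac{172 E}{7}$)
$z = - \frac{167}{7}$ ($z = -2 + \left(- \frac{243}{7} + \frac{172}{7} \cdot \frac{45}{86}\right) = -2 + \left(- \frac{243}{7} + \frac{90}{7}\right) = -2 - \frac{153}{7} = - \frac{167}{7} \approx -23.857$)
$R = 16881$
$\left(R + z\right) - 10846 = \left(16881 - \frac{167}{7}\right) - 10846 = \frac{118000}{7} - 10846 = \frac{42078}{7}$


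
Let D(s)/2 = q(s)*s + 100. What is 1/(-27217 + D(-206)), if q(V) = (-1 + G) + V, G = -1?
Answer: 1/58679 ≈ 1.7042e-5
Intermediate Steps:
q(V) = -2 + V (q(V) = (-1 - 1) + V = -2 + V)
D(s) = 200 + 2*s*(-2 + s) (D(s) = 2*((-2 + s)*s + 100) = 2*(s*(-2 + s) + 100) = 2*(100 + s*(-2 + s)) = 200 + 2*s*(-2 + s))
1/(-27217 + D(-206)) = 1/(-27217 + (200 + 2*(-206)*(-2 - 206))) = 1/(-27217 + (200 + 2*(-206)*(-208))) = 1/(-27217 + (200 + 85696)) = 1/(-27217 + 85896) = 1/58679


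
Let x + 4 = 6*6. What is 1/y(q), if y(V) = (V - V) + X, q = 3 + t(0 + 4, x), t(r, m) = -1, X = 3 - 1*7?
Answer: -¼ ≈ -0.25000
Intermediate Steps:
X = -4 (X = 3 - 7 = -4)
x = 32 (x = -4 + 6*6 = -4 + 36 = 32)
q = 2 (q = 3 - 1 = 2)
y(V) = -4 (y(V) = (V - V) - 4 = 0 - 4 = -4)
1/y(q) = 1/(-4) = -¼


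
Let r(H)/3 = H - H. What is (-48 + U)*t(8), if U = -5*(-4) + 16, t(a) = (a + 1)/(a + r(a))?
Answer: -27/2 ≈ -13.500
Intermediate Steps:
r(H) = 0 (r(H) = 3*(H - H) = 3*0 = 0)
t(a) = (1 + a)/a (t(a) = (a + 1)/(a + 0) = (1 + a)/a)
U = 36 (U = 20 + 16 = 36)
(-48 + U)*t(8) = (-48 + 36)*((1 + 8)/8) = -3*9/2 = -12*9/8 = -27/2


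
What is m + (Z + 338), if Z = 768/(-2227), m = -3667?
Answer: -7414451/2227 ≈ -3329.3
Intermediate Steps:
Z = -768/2227 (Z = 768*(-1/2227) = -768/2227 ≈ -0.34486)
m + (Z + 338) = -3667 + (-768/2227 + 338) = -3667 + 751958/2227 = -7414451/2227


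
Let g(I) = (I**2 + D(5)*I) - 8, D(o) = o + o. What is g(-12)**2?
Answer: 256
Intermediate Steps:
D(o) = 2*o
g(I) = -8 + I**2 + 10*I (g(I) = (I**2 + (2*5)*I) - 8 = (I**2 + 10*I) - 8 = -8 + I**2 + 10*I)
g(-12)**2 = (-8 + (-12)**2 + 10*(-12))**2 = (-8 + 144 - 120)**2 = 16**2 = 256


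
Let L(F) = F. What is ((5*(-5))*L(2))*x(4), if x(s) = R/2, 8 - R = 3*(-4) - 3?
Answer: -575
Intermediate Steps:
R = 23 (R = 8 - (3*(-4) - 3) = 8 - (-12 - 3) = 8 - 1*(-15) = 8 + 15 = 23)
x(s) = 23/2
((5*(-5))*L(2))*x(4) = ((5*(-5))*2)*(23/2) = -25*2*(23/2) = -50*23/2 = -575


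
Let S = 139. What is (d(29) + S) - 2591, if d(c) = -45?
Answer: -2497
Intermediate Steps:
(d(29) + S) - 2591 = (-45 + 139) - 2591 = 94 - 2591 = -2497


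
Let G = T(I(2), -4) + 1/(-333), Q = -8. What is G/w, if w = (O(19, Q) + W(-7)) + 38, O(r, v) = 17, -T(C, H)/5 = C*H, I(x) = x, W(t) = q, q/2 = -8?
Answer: 13319/12987 ≈ 1.0256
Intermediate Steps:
q = -16 (q = 2*(-8) = -16)
W(t) = -16
T(C, H) = -5*C*H
G = 13319/333 (G = -5*2*(-4) + 1/(-333) = 40 - 1/333 = 13319/333 ≈ 39.997)
w = 39 (w = (17 - 16) + 38 = 1 + 38 = 39)
G/w = (13319/333)/39 = (13319/333)*(1/39) = 13319/12987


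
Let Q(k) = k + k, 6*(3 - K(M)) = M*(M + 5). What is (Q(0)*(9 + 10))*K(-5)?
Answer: 0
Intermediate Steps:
K(M) = 3 - M*(5 + M)/6 (K(M) = 3 - M*(M + 5)/6 = 3 - M*(5 + M)/6)
Q(k) = 2*k
(Q(0)*(9 + 10))*K(-5) = ((2*0)*(9 + 10))*(3 - 5/6*(-5) - 1/6*(-5)**2) = (0*19)*(3 + 25/6 - 1/6*25) = 0*(3 + 25/6 - 25/6) = 0*3 = 0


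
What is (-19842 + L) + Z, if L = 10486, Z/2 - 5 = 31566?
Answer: 53786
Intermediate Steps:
Z = 63142 (Z = 10 + 2*31566 = 10 + 63132 = 63142)
(-19842 + L) + Z = (-19842 + 10486) + 63142 = -9356 + 63142 = 53786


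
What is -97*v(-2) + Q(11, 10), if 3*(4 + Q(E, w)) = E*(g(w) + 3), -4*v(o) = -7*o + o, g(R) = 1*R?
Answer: 1004/3 ≈ 334.67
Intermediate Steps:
g(R) = R
v(o) = 3*o/2 (v(o) = -(-7*o + o)/4 = -(-3)*o/2 = 3*o/2)
Q(E, w) = -4 + E*(3 + w)/3 (Q(E, w) = -4 + (E*(w + 3))/3 = -4 + (E*(3 + w))/3 = -4 + E*(3 + w)/3)
-97*v(-2) + Q(11, 10) = -291*(-2)/2 + (-4 + 11 + (⅓)*11*10) = -97*(-3) + (-4 + 11 + 110/3) = 291 + 131/3 = 1004/3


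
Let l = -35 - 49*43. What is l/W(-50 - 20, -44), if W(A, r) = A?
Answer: 153/5 ≈ 30.600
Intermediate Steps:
l = -2142 (l = -35 - 2107 = -2142)
l/W(-50 - 20, -44) = -2142/(-50 - 20) = -2142/(-70) = -2142*(-1/70) = 153/5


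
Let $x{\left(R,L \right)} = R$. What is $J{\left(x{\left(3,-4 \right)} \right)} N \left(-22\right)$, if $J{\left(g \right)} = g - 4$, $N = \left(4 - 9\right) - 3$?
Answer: $-176$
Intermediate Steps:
$N = -8$ ($N = \left(4 - 9\right) - 3 = -5 - 3 = -8$)
$J{\left(g \right)} = -4 + g$
$J{\left(x{\left(3,-4 \right)} \right)} N \left(-22\right) = \left(-4 + 3\right) \left(-8\right) \left(-22\right) = \left(-1\right) \left(-8\right) \left(-22\right) = 8 \left(-22\right) = -176$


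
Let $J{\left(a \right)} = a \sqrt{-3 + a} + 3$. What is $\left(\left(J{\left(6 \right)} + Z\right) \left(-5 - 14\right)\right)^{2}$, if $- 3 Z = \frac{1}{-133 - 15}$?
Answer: $\frac{8327395297}{197136} + \frac{481213 \sqrt{3}}{37} \approx 64769.0$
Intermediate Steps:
$Z = \frac{1}{444}$ ($Z = - \frac{1}{3 \left(-133 - 15\right)} = - \frac{1}{3 \left(-148\right)} = \left(- \frac{1}{3}\right) \left(- \frac{1}{148}\right) = \frac{1}{444} \approx 0.0022523$)
$J{\left(a \right)} = 3 + a \sqrt{-3 + a}$
$\left(\left(J{\left(6 \right)} + Z\right) \left(-5 - 14\right)\right)^{2} = \left(\left(\left(3 + 6 \sqrt{-3 + 6}\right) + \frac{1}{444}\right) \left(-5 - 14\right)\right)^{2} = \left(\left(\left(3 + 6 \sqrt{3}\right) + \frac{1}{444}\right) \left(-19\right)\right)^{2} = \left(\left(\frac{1333}{444} + 6 \sqrt{3}\right) \left(-19\right)\right)^{2} = \left(- \frac{25327}{444} - 114 \sqrt{3}\right)^{2}$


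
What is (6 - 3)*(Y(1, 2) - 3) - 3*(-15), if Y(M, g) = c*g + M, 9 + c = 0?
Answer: -15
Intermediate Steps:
c = -9 (c = -9 + 0 = -9)
Y(M, g) = M - 9*g (Y(M, g) = -9*g + M = M - 9*g)
(6 - 3)*(Y(1, 2) - 3) - 3*(-15) = (6 - 3)*((1 - 9*2) - 3) - 3*(-15) = 3*((1 - 18) - 3) + 45 = 3*(-17 - 3) + 45 = 3*(-20) + 45 = -60 + 45 = -15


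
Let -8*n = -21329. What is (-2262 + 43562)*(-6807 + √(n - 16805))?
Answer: -281129100 + 10325*I*√226222 ≈ -2.8113e+8 + 4.9109e+6*I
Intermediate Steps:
n = 21329/8 (n = -⅛*(-21329) = 21329/8 ≈ 2666.1)
(-2262 + 43562)*(-6807 + √(n - 16805)) = (-2262 + 43562)*(-6807 + √(21329/8 - 16805)) = 41300*(-6807 + √(-113111/8)) = 41300*(-6807 + I*√226222/4) = -281129100 + 10325*I*√226222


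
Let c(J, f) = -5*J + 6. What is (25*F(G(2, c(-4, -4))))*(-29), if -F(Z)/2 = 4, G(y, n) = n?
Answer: 5800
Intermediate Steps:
c(J, f) = 6 - 5*J
F(Z) = -8 (F(Z) = -2*4 = -8)
(25*F(G(2, c(-4, -4))))*(-29) = (25*(-8))*(-29) = -200*(-29) = 5800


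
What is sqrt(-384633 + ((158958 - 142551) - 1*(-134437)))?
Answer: I*sqrt(233789) ≈ 483.52*I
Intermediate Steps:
sqrt(-384633 + ((158958 - 142551) - 1*(-134437))) = sqrt(-384633 + (16407 + 134437)) = sqrt(-384633 + 150844) = sqrt(-233789) = I*sqrt(233789)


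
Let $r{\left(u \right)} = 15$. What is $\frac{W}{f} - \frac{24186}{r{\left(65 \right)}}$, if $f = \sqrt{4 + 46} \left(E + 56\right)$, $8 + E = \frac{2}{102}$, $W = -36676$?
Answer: $- \frac{8062}{5} - \frac{935238 \sqrt{2}}{12245} \approx -1720.4$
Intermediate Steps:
$E = - \frac{407}{51}$ ($E = -8 + \frac{2}{102} = -8 + 2 \cdot \frac{1}{102} = -8 + \frac{1}{51} = - \frac{407}{51} \approx -7.9804$)
$f = \frac{12245 \sqrt{2}}{51}$ ($f = \sqrt{4 + 46} \left(- \frac{407}{51} + 56\right) = \sqrt{50} \cdot \frac{2449}{51} = 5 \sqrt{2} \cdot \frac{2449}{51} = \frac{12245 \sqrt{2}}{51} \approx 339.55$)
$\frac{W}{f} - \frac{24186}{r{\left(65 \right)}} = - \frac{36676}{\frac{12245}{51} \sqrt{2}} - \frac{24186}{15} = - 36676 \frac{51 \sqrt{2}}{24490} - \frac{8062}{5} = - \frac{935238 \sqrt{2}}{12245} - \frac{8062}{5} = - \frac{8062}{5} - \frac{935238 \sqrt{2}}{12245}$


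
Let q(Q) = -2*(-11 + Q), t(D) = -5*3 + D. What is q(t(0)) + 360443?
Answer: 360495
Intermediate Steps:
t(D) = -15 + D
q(Q) = 22 - 2*Q
q(t(0)) + 360443 = (22 - 2*(-15 + 0)) + 360443 = (22 - 2*(-15)) + 360443 = (22 + 30) + 360443 = 52 + 360443 = 360495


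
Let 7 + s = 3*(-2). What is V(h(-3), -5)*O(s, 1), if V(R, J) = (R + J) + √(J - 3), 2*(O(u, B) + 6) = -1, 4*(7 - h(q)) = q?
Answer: -143/8 - 13*I*√2 ≈ -17.875 - 18.385*I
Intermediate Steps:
h(q) = 7 - q/4
s = -13 (s = -7 + 3*(-2) = -7 - 6 = -13)
O(u, B) = -13/2 (O(u, B) = -6 + (½)*(-1) = -6 - ½ = -13/2)
V(R, J) = J + R + √(-3 + J) (V(R, J) = (J + R) + √(-3 + J) = J + R + √(-3 + J))
V(h(-3), -5)*O(s, 1) = (-5 + (7 - ¼*(-3)) + √(-3 - 5))*(-13/2) = (-5 + (7 + ¾) + √(-8))*(-13/2) = (-5 + 31/4 + 2*I*√2)*(-13/2) = (11/4 + 2*I*√2)*(-13/2) = -143/8 - 13*I*√2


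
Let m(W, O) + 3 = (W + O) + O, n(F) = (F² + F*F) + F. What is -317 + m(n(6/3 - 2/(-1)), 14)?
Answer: -256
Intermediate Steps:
n(F) = F + 2*F² (n(F) = (F² + F²) + F = 2*F² + F = F + 2*F²)
m(W, O) = -3 + W + 2*O (m(W, O) = -3 + ((W + O) + O) = -3 + ((O + W) + O) = -3 + (W + 2*O) = -3 + W + 2*O)
-317 + m(n(6/3 - 2/(-1)), 14) = -317 + (-3 + (6/3 - 2/(-1))*(1 + 2*(6/3 - 2/(-1))) + 2*14) = -317 + (-3 + (6*(⅓) - 2*(-1))*(1 + 2*(6*(⅓) - 2*(-1))) + 28) = -317 + (-3 + (2 + 2)*(1 + 2*(2 + 2)) + 28) = -317 + (-3 + 4*(1 + 2*4) + 28) = -317 + (-3 + 4*(1 + 8) + 28) = -317 + (-3 + 4*9 + 28) = -317 + (-3 + 36 + 28) = -317 + 61 = -256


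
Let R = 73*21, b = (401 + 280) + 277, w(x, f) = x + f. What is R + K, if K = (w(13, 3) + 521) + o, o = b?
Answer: 3028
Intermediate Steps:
w(x, f) = f + x
b = 958 (b = 681 + 277 = 958)
o = 958
R = 1533
K = 1495 (K = ((3 + 13) + 521) + 958 = (16 + 521) + 958 = 537 + 958 = 1495)
R + K = 1533 + 1495 = 3028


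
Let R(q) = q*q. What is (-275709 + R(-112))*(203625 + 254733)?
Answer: -120623783070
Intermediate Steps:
R(q) = q²
(-275709 + R(-112))*(203625 + 254733) = (-275709 + (-112)²)*(203625 + 254733) = (-275709 + 12544)*458358 = -263165*458358 = -120623783070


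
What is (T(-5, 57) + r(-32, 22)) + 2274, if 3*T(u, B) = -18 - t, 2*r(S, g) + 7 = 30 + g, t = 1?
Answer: 13741/6 ≈ 2290.2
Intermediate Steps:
r(S, g) = 23/2 + g/2 (r(S, g) = -7/2 + (30 + g)/2 = -7/2 + (15 + g/2) = 23/2 + g/2)
T(u, B) = -19/3 (T(u, B) = (-18 - 1*1)/3 = (-18 - 1)/3 = (⅓)*(-19) = -19/3)
(T(-5, 57) + r(-32, 22)) + 2274 = (-19/3 + (23/2 + (½)*22)) + 2274 = (-19/3 + (23/2 + 11)) + 2274 = (-19/3 + 45/2) + 2274 = 97/6 + 2274 = 13741/6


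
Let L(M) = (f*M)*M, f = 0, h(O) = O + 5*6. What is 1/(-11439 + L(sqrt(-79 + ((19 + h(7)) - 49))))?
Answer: -1/11439 ≈ -8.7420e-5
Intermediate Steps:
h(O) = 30 + O (h(O) = O + 30 = 30 + O)
L(M) = 0 (L(M) = (0*M)*M = 0*M = 0)
1/(-11439 + L(sqrt(-79 + ((19 + h(7)) - 49)))) = 1/(-11439 + 0) = 1/(-11439) = -1/11439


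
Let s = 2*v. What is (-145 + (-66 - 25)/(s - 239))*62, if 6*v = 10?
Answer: -905572/101 ≈ -8966.1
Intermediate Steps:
v = 5/3 (v = (⅙)*10 = 5/3 ≈ 1.6667)
s = 10/3 (s = 2*(5/3) = 10/3 ≈ 3.3333)
(-145 + (-66 - 25)/(s - 239))*62 = (-145 + (-66 - 25)/(10/3 - 239))*62 = (-145 - 91/(-707/3))*62 = (-145 - 91*(-3/707))*62 = (-145 + 39/101)*62 = -14606/101*62 = -905572/101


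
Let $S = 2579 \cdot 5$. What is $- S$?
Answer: $-12895$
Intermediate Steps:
$S = 12895$
$- S = \left(-1\right) 12895 = -12895$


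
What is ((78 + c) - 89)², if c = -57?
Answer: 4624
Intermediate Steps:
((78 + c) - 89)² = ((78 - 57) - 89)² = (21 - 89)² = (-68)² = 4624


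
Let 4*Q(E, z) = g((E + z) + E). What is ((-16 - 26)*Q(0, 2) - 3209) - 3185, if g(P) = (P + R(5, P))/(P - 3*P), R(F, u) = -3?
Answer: -51173/8 ≈ -6396.6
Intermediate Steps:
g(P) = -(-3 + P)/(2*P) (g(P) = (P - 3)/(P - 3*P) = (-3 + P)/((-2*P)) = (-3 + P)*(-1/(2*P)) = -(-3 + P)/(2*P))
Q(E, z) = (3 - z - 2*E)/(8*(z + 2*E)) (Q(E, z) = ((3 - ((E + z) + E))/(2*((E + z) + E)))/4 = ((3 - (z + 2*E))/(2*(z + 2*E)))/4 = ((3 + (-z - 2*E))/(2*(z + 2*E)))/4 = ((3 - z - 2*E)/(2*(z + 2*E)))/4 = (3 - z - 2*E)/(8*(z + 2*E)))
((-16 - 26)*Q(0, 2) - 3209) - 3185 = ((-16 - 26)*((3 - 1*2 - 2*0)/(8*(2 + 2*0))) - 3209) - 3185 = (-21*(3 - 2 + 0)/(4*(2 + 0)) - 3209) - 3185 = (-21/(4*2) - 3209) - 3185 = (-42*1/16 - 3209) - 3185 = (-21/8 - 3209) - 3185 = -25693/8 - 3185 = -51173/8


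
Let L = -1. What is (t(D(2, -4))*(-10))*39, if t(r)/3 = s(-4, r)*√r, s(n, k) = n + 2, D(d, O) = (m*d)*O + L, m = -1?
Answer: 2340*√7 ≈ 6191.1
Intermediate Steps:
D(d, O) = -1 - O*d (D(d, O) = (-d)*O - 1 = -O*d - 1 = -1 - O*d)
s(n, k) = 2 + n
t(r) = -6*√r (t(r) = 3*((2 - 4)*√r) = 3*(-2*√r) = -6*√r)
(t(D(2, -4))*(-10))*39 = (-6*√(-1 - 1*(-4)*2)*(-10))*39 = (-6*√(-1 + 8)*(-10))*39 = (-6*√7*(-10))*39 = (60*√7)*39 = 2340*√7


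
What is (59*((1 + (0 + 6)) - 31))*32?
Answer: -45312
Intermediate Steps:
(59*((1 + (0 + 6)) - 31))*32 = (59*((1 + 6) - 31))*32 = (59*(7 - 31))*32 = (59*(-24))*32 = -1416*32 = -45312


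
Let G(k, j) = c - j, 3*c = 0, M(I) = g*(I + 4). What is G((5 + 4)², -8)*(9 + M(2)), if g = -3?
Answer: -72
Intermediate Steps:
M(I) = -12 - 3*I (M(I) = -3*(I + 4) = -3*(4 + I) = -12 - 3*I)
c = 0 (c = (⅓)*0 = 0)
G(k, j) = -j (G(k, j) = 0 - j = -j)
G((5 + 4)², -8)*(9 + M(2)) = (-1*(-8))*(9 + (-12 - 3*2)) = 8*(9 + (-12 - 6)) = 8*(9 - 18) = 8*(-9) = -72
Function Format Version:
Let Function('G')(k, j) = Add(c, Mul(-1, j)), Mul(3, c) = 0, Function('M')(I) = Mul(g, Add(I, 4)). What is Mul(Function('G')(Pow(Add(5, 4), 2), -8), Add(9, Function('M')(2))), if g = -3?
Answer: -72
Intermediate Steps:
Function('M')(I) = Add(-12, Mul(-3, I)) (Function('M')(I) = Mul(-3, Add(I, 4)) = Mul(-3, Add(4, I)) = Add(-12, Mul(-3, I)))
c = 0 (c = Mul(Rational(1, 3), 0) = 0)
Function('G')(k, j) = Mul(-1, j) (Function('G')(k, j) = Add(0, Mul(-1, j)) = Mul(-1, j))
Mul(Function('G')(Pow(Add(5, 4), 2), -8), Add(9, Function('M')(2))) = Mul(Mul(-1, -8), Add(9, Add(-12, Mul(-3, 2)))) = Mul(8, Add(9, Add(-12, -6))) = Mul(8, Add(9, -18)) = Mul(8, -9) = -72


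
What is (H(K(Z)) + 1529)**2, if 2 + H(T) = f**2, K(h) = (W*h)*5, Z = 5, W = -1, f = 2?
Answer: 2343961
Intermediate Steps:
K(h) = -5*h (K(h) = -h*5 = -5*h)
H(T) = 2 (H(T) = -2 + 2**2 = -2 + 4 = 2)
(H(K(Z)) + 1529)**2 = (2 + 1529)**2 = 1531**2 = 2343961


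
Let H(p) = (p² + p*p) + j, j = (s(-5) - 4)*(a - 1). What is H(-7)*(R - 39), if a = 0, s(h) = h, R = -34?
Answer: -7811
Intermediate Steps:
j = 9 (j = (-5 - 4)*(0 - 1) = -9*(-1) = 9)
H(p) = 9 + 2*p² (H(p) = (p² + p*p) + 9 = (p² + p²) + 9 = 2*p² + 9 = 9 + 2*p²)
H(-7)*(R - 39) = (9 + 2*(-7)²)*(-34 - 39) = (9 + 2*49)*(-73) = (9 + 98)*(-73) = 107*(-73) = -7811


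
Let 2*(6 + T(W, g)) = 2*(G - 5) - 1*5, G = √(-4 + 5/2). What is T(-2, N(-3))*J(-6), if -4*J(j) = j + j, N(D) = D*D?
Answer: -81/2 + 3*I*√6/2 ≈ -40.5 + 3.6742*I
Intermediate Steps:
N(D) = D²
G = I*√6/2 (G = √(-4 + 5*(½)) = √(-4 + 5/2) = √(-3/2) = I*√6/2 ≈ 1.2247*I)
T(W, g) = -27/2 + I*√6/2 (T(W, g) = -6 + (2*(I*√6/2 - 5) - 1*5)/2 = -6 + (2*(-5 + I*√6/2) - 5)/2 = -6 + ((-10 + I*√6) - 5)/2 = -6 + (-15 + I*√6)/2 = -6 + (-15/2 + I*√6/2) = -27/2 + I*√6/2)
J(j) = -j/2 (J(j) = -(j + j)/4 = -j/2)
T(-2, N(-3))*J(-6) = (-27/2 + I*√6/2)*(-½*(-6)) = (-27/2 + I*√6/2)*3 = -81/2 + 3*I*√6/2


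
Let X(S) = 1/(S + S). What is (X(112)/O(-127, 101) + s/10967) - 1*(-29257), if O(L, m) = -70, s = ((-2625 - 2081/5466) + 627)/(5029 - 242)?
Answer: 65821344806118313903/2249763989309760 ≈ 29257.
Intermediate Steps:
s = -10923149/26165742 (s = ((-2625 - 2081/5466) + 627)/4787 = ((-2625 - 1*2081/5466) + 627)*(1/4787) = ((-2625 - 2081/5466) + 627)*(1/4787) = (-14350331/5466 + 627)*(1/4787) = -10923149/5466*1/4787 = -10923149/26165742 ≈ -0.41746)
X(S) = 1/(2*S)
(X(112)/O(-127, 101) + s/10967) - 1*(-29257) = (((½)/112)/(-70) - 10923149/26165742/10967) - 1*(-29257) = (((½)*(1/112))*(-1/70) - 10923149/26165742*1/10967) + 29257 = ((1/224)*(-1/70) - 10923149/286959692514) + 29257 = (-1/15680 - 10923149/286959692514) + 29257 = -229117334417/2249763989309760 + 29257 = 65821344806118313903/2249763989309760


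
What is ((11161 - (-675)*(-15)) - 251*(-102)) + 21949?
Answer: 48587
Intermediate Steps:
((11161 - (-675)*(-15)) - 251*(-102)) + 21949 = ((11161 - 1*10125) + 25602) + 21949 = ((11161 - 10125) + 25602) + 21949 = (1036 + 25602) + 21949 = 26638 + 21949 = 48587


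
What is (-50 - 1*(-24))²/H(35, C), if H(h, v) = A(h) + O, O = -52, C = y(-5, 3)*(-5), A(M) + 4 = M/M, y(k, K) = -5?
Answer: -676/55 ≈ -12.291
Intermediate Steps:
A(M) = -3 (A(M) = -4 + M/M = -4 + 1 = -3)
C = 25 (C = -5*(-5) = 25)
H(h, v) = -55 (H(h, v) = -3 - 52 = -55)
(-50 - 1*(-24))²/H(35, C) = (-50 - 1*(-24))²/(-55) = (-50 + 24)²*(-1/55) = (-26)²*(-1/55) = 676*(-1/55) = -676/55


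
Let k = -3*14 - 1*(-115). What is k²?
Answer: 5329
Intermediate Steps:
k = 73 (k = -42 + 115 = 73)
k² = 73² = 5329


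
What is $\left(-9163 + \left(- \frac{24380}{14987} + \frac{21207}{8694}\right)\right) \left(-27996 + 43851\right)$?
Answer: $- \frac{42920144360375}{295458} \approx -1.4527 \cdot 10^{8}$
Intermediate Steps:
$\left(-9163 + \left(- \frac{24380}{14987} + \frac{21207}{8694}\right)\right) \left(-27996 + 43851\right) = \left(-9163 + \left(\left(-24380\right) \frac{1}{14987} + 21207 \cdot \frac{1}{8694}\right)\right) 15855 = \left(-9163 + \left(- \frac{24380}{14987} + \frac{7069}{2898}\right)\right) 15855 = \left(-9163 + \frac{5041409}{6204618}\right) 15855 = \left(- \frac{56847873325}{6204618}\right) 15855 = - \frac{42920144360375}{295458}$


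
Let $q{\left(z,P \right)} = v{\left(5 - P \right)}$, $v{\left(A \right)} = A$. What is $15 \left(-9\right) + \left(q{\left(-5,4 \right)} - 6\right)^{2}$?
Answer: $-110$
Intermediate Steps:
$q{\left(z,P \right)} = 5 - P$
$15 \left(-9\right) + \left(q{\left(-5,4 \right)} - 6\right)^{2} = 15 \left(-9\right) + \left(\left(5 - 4\right) - 6\right)^{2} = -135 + \left(\left(5 - 4\right) - 6\right)^{2} = -135 + \left(1 - 6\right)^{2} = -135 + \left(-5\right)^{2} = -135 + 25 = -110$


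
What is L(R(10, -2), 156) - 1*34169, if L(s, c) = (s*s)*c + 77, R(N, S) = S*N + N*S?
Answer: 215508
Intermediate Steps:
R(N, S) = 2*N*S (R(N, S) = N*S + N*S = 2*N*S)
L(s, c) = 77 + c*s² (L(s, c) = s²*c + 77 = c*s² + 77 = 77 + c*s²)
L(R(10, -2), 156) - 1*34169 = (77 + 156*(2*10*(-2))²) - 1*34169 = (77 + 156*(-40)²) - 34169 = (77 + 156*1600) - 34169 = (77 + 249600) - 34169 = 249677 - 34169 = 215508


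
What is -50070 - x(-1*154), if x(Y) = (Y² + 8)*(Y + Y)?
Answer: 7256922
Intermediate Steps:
x(Y) = 2*Y*(8 + Y²) (x(Y) = (8 + Y²)*(2*Y) = 2*Y*(8 + Y²))
-50070 - x(-1*154) = -50070 - 2*(-1*154)*(8 + (-1*154)²) = -50070 - 2*(-154)*(8 + (-154)²) = -50070 - 2*(-154)*(8 + 23716) = -50070 - 2*(-154)*23724 = -50070 - 1*(-7306992) = -50070 + 7306992 = 7256922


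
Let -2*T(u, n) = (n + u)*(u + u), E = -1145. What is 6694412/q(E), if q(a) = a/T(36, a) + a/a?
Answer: 267267704688/38779 ≈ 6.8921e+6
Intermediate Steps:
T(u, n) = -u*(n + u) (T(u, n) = -(n + u)*(u + u)/2 = -(n + u)*2*u/2 = -u*(n + u))
q(a) = 1 + a/(-1296 - 36*a) (q(a) = a/((-1*36*(a + 36))) + a/a = a/((-1*36*(36 + a))) + 1 = a/(-1296 - 36*a) + 1 = 1 + a/(-1296 - 36*a))
6694412/q(E) = 6694412/(((1296 + 35*(-1145))/(36*(36 - 1145)))) = 6694412/(((1/36)*(1296 - 40075)/(-1109))) = 6694412/(((1/36)*(-1/1109)*(-38779))) = 6694412/(38779/39924) = 6694412*(39924/38779) = 267267704688/38779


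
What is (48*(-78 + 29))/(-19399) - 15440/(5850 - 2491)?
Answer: -291620192/65161241 ≈ -4.4754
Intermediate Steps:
(48*(-78 + 29))/(-19399) - 15440/(5850 - 2491) = (48*(-49))*(-1/19399) - 15440/3359 = -2352*(-1/19399) - 15440*1/3359 = 2352/19399 - 15440/3359 = -291620192/65161241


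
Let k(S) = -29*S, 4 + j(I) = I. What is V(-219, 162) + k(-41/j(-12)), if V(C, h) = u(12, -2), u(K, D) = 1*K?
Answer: -997/16 ≈ -62.313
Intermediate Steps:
j(I) = -4 + I
u(K, D) = K
V(C, h) = 12
V(-219, 162) + k(-41/j(-12)) = 12 - (-1189)/(-4 - 12) = 12 - (-1189)/(-16) = 12 - (-1189)*(-1)/16 = 12 - 29*41/16 = 12 - 1189/16 = -997/16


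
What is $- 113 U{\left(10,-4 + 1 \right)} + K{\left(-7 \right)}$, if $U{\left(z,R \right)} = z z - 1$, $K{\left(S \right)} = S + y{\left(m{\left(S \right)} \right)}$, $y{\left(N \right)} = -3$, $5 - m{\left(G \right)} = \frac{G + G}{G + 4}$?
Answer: $-11197$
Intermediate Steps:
$m{\left(G \right)} = 5 - \frac{2 G}{4 + G}$ ($m{\left(G \right)} = 5 - \frac{G + G}{G + 4} = 5 - \frac{2 G}{4 + G}$)
$K{\left(S \right)} = -3 + S$ ($K{\left(S \right)} = S - 3 = -3 + S$)
$U{\left(z,R \right)} = -1 + z^{2}$ ($U{\left(z,R \right)} = z^{2} - 1 = -1 + z^{2}$)
$- 113 U{\left(10,-4 + 1 \right)} + K{\left(-7 \right)} = - 113 \left(-1 + 10^{2}\right) - 10 = - 113 \left(-1 + 100\right) - 10 = \left(-113\right) 99 - 10 = -11187 - 10 = -11197$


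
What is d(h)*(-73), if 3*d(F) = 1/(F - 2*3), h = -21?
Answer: 73/81 ≈ 0.90123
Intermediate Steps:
d(F) = 1/(3*(-6 + F)) (d(F) = 1/(3*(F - 2*3)) = 1/(3*(F - 6)) = 1/(3*(-6 + F)))
d(h)*(-73) = (1/(3*(-6 - 21)))*(-73) = ((⅓)/(-27))*(-73) = ((⅓)*(-1/27))*(-73) = -1/81*(-73) = 73/81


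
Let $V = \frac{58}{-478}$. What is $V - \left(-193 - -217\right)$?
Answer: $- \frac{5765}{239} \approx -24.121$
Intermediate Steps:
$V = - \frac{29}{239}$ ($V = 58 \left(- \frac{1}{478}\right) = - \frac{29}{239} \approx -0.12134$)
$V - \left(-193 - -217\right) = - \frac{29}{239} - \left(-193 - -217\right) = - \frac{29}{239} - \left(-193 + 217\right) = - \frac{29}{239} - 24 = - \frac{5765}{239}$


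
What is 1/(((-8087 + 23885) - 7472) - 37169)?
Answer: -1/28843 ≈ -3.4670e-5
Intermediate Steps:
1/(((-8087 + 23885) - 7472) - 37169) = 1/((15798 - 7472) - 37169) = 1/(8326 - 37169) = 1/(-28843) = -1/28843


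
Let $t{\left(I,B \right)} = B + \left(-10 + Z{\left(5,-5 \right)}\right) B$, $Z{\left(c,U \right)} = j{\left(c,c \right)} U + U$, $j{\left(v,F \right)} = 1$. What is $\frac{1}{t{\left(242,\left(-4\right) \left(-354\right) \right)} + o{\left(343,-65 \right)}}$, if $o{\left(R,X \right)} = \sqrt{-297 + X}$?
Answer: $- \frac{13452}{361912789} - \frac{i \sqrt{362}}{723825578} \approx -3.7169 \cdot 10^{-5} - 2.6286 \cdot 10^{-8} i$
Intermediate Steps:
$Z{\left(c,U \right)} = 2 U$ ($Z{\left(c,U \right)} = 1 U + U = U + U = 2 U$)
$t{\left(I,B \right)} = - 19 B$ ($t{\left(I,B \right)} = B + \left(-10 + 2 \left(-5\right)\right) B = B + \left(-10 - 10\right) B = B - 20 B = - 19 B$)
$\frac{1}{t{\left(242,\left(-4\right) \left(-354\right) \right)} + o{\left(343,-65 \right)}} = \frac{1}{- 19 \left(\left(-4\right) \left(-354\right)\right) + \sqrt{-297 - 65}} = \frac{1}{\left(-19\right) 1416 + \sqrt{-362}} = \frac{1}{-26904 + i \sqrt{362}}$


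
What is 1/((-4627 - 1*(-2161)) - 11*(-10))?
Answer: -1/2356 ≈ -0.00042445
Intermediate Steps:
1/((-4627 - 1*(-2161)) - 11*(-10)) = 1/((-4627 + 2161) + 110) = 1/(-2466 + 110) = 1/(-2356) = -1/2356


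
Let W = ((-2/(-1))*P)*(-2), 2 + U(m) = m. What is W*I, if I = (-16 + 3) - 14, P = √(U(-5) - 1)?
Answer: 216*I*√2 ≈ 305.47*I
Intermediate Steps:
U(m) = -2 + m
P = 2*I*√2 (P = √((-2 - 5) - 1) = √(-7 - 1) = √(-8) = 2*I*√2 ≈ 2.8284*I)
W = -8*I*√2 (W = ((-2/(-1))*(2*I*√2))*(-2) = ((-2*(-1))*(2*I*√2))*(-2) = (2*(2*I*√2))*(-2) = (4*I*√2)*(-2) = -8*I*√2 ≈ -11.314*I)
I = -27 (I = -13 - 14 = -27)
W*I = -8*I*√2*(-27) = 216*I*√2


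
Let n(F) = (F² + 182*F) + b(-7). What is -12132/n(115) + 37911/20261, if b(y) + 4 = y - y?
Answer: 1048892109/691933411 ≈ 1.5159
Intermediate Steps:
b(y) = -4 (b(y) = -4 + (y - y) = -4 + 0 = -4)
n(F) = -4 + F² + 182*F (n(F) = (F² + 182*F) - 4 = -4 + F² + 182*F)
-12132/n(115) + 37911/20261 = -12132/(-4 + 115² + 182*115) + 37911/20261 = -12132/(-4 + 13225 + 20930) + 37911*(1/20261) = -12132/34151 + 37911/20261 = 1048892109/691933411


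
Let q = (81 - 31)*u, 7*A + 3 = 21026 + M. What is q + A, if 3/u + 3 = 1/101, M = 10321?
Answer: 4679919/1057 ≈ 4427.5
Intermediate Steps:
u = -303/302 (u = 3/(-3 + 1/101) = 3/(-302/101) = 3*(-101/302) = -303/302 ≈ -1.0033)
A = 31344/7 (A = -3/7 + (21026 + 10321)/7 = -3/7 + (⅐)*31347 = -3/7 + 31347/7 = 31344/7 ≈ 4477.7)
q = -7575/151 (q = (81 - 31)*(-303/302) = 50*(-303/302) = -7575/151 ≈ -50.166)
q + A = -7575/151 + 31344/7 = 4679919/1057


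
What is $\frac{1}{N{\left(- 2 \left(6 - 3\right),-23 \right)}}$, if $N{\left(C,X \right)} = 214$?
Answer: $\frac{1}{214} \approx 0.0046729$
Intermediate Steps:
$\frac{1}{N{\left(- 2 \left(6 - 3\right),-23 \right)}} = \frac{1}{214}$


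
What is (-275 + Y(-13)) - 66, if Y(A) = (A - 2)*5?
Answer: -416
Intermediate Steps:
Y(A) = -10 + 5*A (Y(A) = (-2 + A)*5 = -10 + 5*A)
(-275 + Y(-13)) - 66 = (-275 + (-10 + 5*(-13))) - 66 = (-275 + (-10 - 65)) - 66 = (-275 - 75) - 66 = -350 - 66 = -416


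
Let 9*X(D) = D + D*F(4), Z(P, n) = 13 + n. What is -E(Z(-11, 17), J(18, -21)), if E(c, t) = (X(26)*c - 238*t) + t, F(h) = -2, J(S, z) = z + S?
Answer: -1873/3 ≈ -624.33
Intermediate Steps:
J(S, z) = S + z
X(D) = -D/9 (X(D) = (D + D*(-2))/9 = (D - 2*D)/9 = (-D)/9 = -D/9)
E(c, t) = -237*t - 26*c/9 (E(c, t) = ((-⅑*26)*c - 238*t) + t = (-26*c/9 - 238*t) + t = (-238*t - 26*c/9) + t = -237*t - 26*c/9)
-E(Z(-11, 17), J(18, -21)) = -(-237*(18 - 21) - 26*(13 + 17)/9) = -(-237*(-3) - 26/9*30) = -(711 - 260/3) = -1*1873/3 = -1873/3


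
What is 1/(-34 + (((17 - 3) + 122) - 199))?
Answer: -1/97 ≈ -0.010309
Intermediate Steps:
1/(-34 + (((17 - 3) + 122) - 199)) = 1/(-34 + ((14 + 122) - 199)) = 1/(-34 + (136 - 199)) = 1/(-34 - 63) = 1/(-97) = -1/97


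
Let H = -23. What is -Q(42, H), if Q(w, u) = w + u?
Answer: -19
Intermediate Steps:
Q(w, u) = u + w
-Q(42, H) = -(-23 + 42) = -1*19 = -19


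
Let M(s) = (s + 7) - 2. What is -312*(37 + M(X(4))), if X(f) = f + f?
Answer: -15600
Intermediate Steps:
X(f) = 2*f
M(s) = 5 + s (M(s) = (7 + s) - 2 = 5 + s)
-312*(37 + M(X(4))) = -312*(37 + (5 + 2*4)) = -312*(37 + (5 + 8)) = -312*(37 + 13) = -312*50 = -15600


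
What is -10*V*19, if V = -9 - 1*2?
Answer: 2090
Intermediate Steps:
V = -11 (V = -9 - 2 = -11)
-10*V*19 = -(-110)*19 = -10*(-209) = 2090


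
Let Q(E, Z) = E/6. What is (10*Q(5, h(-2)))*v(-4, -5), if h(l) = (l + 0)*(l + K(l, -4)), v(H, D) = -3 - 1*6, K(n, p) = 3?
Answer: -75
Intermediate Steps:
v(H, D) = -9 (v(H, D) = -3 - 6 = -9)
h(l) = l*(3 + l) (h(l) = (l + 0)*(l + 3) = l*(3 + l))
Q(E, Z) = E/6 (Q(E, Z) = E*(1/6) = E/6)
(10*Q(5, h(-2)))*v(-4, -5) = (10*((1/6)*5))*(-9) = (10*(5/6))*(-9) = (25/3)*(-9) = -75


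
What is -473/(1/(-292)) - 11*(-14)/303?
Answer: 41849302/303 ≈ 1.3812e+5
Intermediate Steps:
-473/(1/(-292)) - 11*(-14)/303 = -473/(-1/292) + 154*(1/303) = -473*(-292) + 154/303 = 138116 + 154/303 = 41849302/303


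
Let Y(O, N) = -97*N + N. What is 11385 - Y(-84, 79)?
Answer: 18969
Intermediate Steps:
Y(O, N) = -96*N
11385 - Y(-84, 79) = 11385 - (-96)*79 = 11385 - 1*(-7584) = 11385 + 7584 = 18969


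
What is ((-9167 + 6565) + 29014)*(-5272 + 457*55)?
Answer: 524621556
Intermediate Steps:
((-9167 + 6565) + 29014)*(-5272 + 457*55) = (-2602 + 29014)*(-5272 + 25135) = 26412*19863 = 524621556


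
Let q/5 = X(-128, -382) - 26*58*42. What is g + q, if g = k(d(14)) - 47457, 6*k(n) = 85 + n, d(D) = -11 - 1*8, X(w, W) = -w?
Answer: -363486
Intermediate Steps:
d(D) = -19 (d(D) = -11 - 8 = -19)
k(n) = 85/6 + n/6 (k(n) = (85 + n)/6 = 85/6 + n/6)
q = -316040 (q = 5*(-1*(-128) - 26*58*42) = 5*(128 - 1508*42) = 5*(128 - 1*63336) = 5*(128 - 63336) = 5*(-63208) = -316040)
g = -47446 (g = (85/6 + (⅙)*(-19)) - 47457 = (85/6 - 19/6) - 47457 = 11 - 47457 = -47446)
g + q = -47446 - 316040 = -363486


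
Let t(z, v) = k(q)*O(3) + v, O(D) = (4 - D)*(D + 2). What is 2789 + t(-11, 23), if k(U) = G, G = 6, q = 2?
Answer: 2842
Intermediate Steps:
O(D) = (2 + D)*(4 - D) (O(D) = (4 - D)*(2 + D) = (2 + D)*(4 - D))
k(U) = 6
t(z, v) = 30 + v (t(z, v) = 6*(8 - 1*3² + 2*3) + v = 6*(8 - 1*9 + 6) + v = 6*(8 - 9 + 6) + v = 6*5 + v = 30 + v)
2789 + t(-11, 23) = 2789 + (30 + 23) = 2789 + 53 = 2842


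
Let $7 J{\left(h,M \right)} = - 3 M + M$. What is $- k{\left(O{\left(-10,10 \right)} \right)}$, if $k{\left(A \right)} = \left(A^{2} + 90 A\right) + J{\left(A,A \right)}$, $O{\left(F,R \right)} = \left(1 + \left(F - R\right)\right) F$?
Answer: $- \frac{372020}{7} \approx -53146.0$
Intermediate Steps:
$O{\left(F,R \right)} = F \left(1 + F - R\right)$ ($O{\left(F,R \right)} = \left(1 + F - R\right) F = F \left(1 + F - R\right)$)
$J{\left(h,M \right)} = - \frac{2 M}{7}$ ($J{\left(h,M \right)} = \frac{- 3 M + M}{7} = \frac{\left(-2\right) M}{7} = - \frac{2 M}{7}$)
$k{\left(A \right)} = A^{2} + \frac{628 A}{7}$ ($k{\left(A \right)} = \left(A^{2} + 90 A\right) - \frac{2 A}{7} = A^{2} + \frac{628 A}{7}$)
$- k{\left(O{\left(-10,10 \right)} \right)} = - \frac{- 10 \left(1 - 10 - 10\right) \left(628 + 7 \left(- 10 \left(1 - 10 - 10\right)\right)\right)}{7} = - \frac{\left(-10\right) \left(-19\right) \left(628 + 7 \left(\left(-10\right) \left(-19\right)\right)\right)}{7} = - \frac{190 \left(628 + 7 \cdot 190\right)}{7} = - \frac{190 \left(628 + 1330\right)}{7} = - \frac{190 \cdot 1958}{7} = \left(-1\right) \frac{372020}{7} = - \frac{372020}{7}$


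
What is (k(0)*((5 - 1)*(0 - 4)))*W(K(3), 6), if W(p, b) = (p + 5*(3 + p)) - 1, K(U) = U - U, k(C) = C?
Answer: 0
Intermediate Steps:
K(U) = 0
W(p, b) = 14 + 6*p (W(p, b) = (p + (15 + 5*p)) - 1 = (15 + 6*p) - 1 = 14 + 6*p)
(k(0)*((5 - 1)*(0 - 4)))*W(K(3), 6) = (0*((5 - 1)*(0 - 4)))*(14 + 6*0) = (0*(4*(-4)))*(14 + 0) = (0*(-16))*14 = 0*14 = 0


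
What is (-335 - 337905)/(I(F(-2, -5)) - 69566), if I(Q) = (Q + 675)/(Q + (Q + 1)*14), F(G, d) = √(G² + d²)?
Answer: 37231110884240/7657498971127 + 854986160*√29/7657498971127 ≈ 4.8626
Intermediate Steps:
I(Q) = (675 + Q)/(14 + 15*Q) (I(Q) = (675 + Q)/(Q + (1 + Q)*14) = (675 + Q)/(Q + (14 + 14*Q)) = (675 + Q)/(14 + 15*Q))
(-335 - 337905)/(I(F(-2, -5)) - 69566) = (-335 - 337905)/((675 + √((-2)² + (-5)²))/(14 + 15*√((-2)² + (-5)²)) - 69566) = -338240/((675 + √(4 + 25))/(14 + 15*√(4 + 25)) - 69566) = -338240/((675 + √29)/(14 + 15*√29) - 69566) = -338240/(-69566 + (675 + √29)/(14 + 15*√29))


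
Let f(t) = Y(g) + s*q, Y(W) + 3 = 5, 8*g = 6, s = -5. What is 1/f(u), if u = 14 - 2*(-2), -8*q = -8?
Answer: -⅓ ≈ -0.33333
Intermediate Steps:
q = 1 (q = -⅛*(-8) = 1)
g = ¾ (g = (⅛)*6 = ¾ ≈ 0.75000)
Y(W) = 2 (Y(W) = -3 + 5 = 2)
u = 18 (u = 14 + 4 = 18)
f(t) = -3 (f(t) = 2 - 5*1 = 2 - 5 = -3)
1/f(u) = 1/(-3) = -⅓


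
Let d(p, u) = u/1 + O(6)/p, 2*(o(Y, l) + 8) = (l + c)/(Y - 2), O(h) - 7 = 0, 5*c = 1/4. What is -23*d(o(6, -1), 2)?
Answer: -33994/1299 ≈ -26.169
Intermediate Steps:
c = 1/20 (c = (1/4)/5 = (1*(1/4))/5 = (1/5)*(1/4) = 1/20 ≈ 0.050000)
O(h) = 7 (O(h) = 7 + 0 = 7)
o(Y, l) = -8 + (1/20 + l)/(2*(-2 + Y)) (o(Y, l) = -8 + ((l + 1/20)/(Y - 2))/2 = -8 + ((1/20 + l)/(-2 + Y))/2 = -8 + (1/20 + l)/(2*(-2 + Y)))
d(p, u) = u + 7/p (d(p, u) = u/1 + 7/p = u*1 + 7/p = u + 7/p)
-23*d(o(6, -1), 2) = -23*(2 + 7/(((641 - 320*6 + 20*(-1))/(40*(-2 + 6))))) = -23*(2 + 7/(((1/40)*(641 - 1920 - 20)/4))) = -23*(2 + 7/(((1/40)*(1/4)*(-1299)))) = -23*(2 + 7/(-1299/160)) = -23*(2 + 7*(-160/1299)) = -23*(2 - 1120/1299) = -23*1478/1299 = -33994/1299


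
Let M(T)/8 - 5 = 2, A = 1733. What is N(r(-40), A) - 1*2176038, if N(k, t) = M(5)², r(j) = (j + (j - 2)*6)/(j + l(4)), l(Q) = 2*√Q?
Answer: -2172902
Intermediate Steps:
M(T) = 56 (M(T) = 40 + 8*2 = 40 + 16 = 56)
r(j) = (-12 + 7*j)/(4 + j) (r(j) = (j + (j - 2)*6)/(j + 2*√4) = (j + (-2 + j)*6)/(j + 2*2) = (j + (-12 + 6*j))/(j + 4) = (-12 + 7*j)/(4 + j))
N(k, t) = 3136 (N(k, t) = 56² = 3136)
N(r(-40), A) - 1*2176038 = 3136 - 1*2176038 = 3136 - 2176038 = -2172902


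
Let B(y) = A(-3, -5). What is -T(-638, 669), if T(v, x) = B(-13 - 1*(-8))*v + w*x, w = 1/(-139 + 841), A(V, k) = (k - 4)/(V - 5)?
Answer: 335461/468 ≈ 716.80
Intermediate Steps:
A(V, k) = (-4 + k)/(-5 + V)
B(y) = 9/8 (B(y) = (-4 - 5)/(-5 - 3) = -9/(-8) = -1/8*(-9) = 9/8)
w = 1/702 ≈ 0.0014245
T(v, x) = x/702 + 9*v/8 (T(v, x) = 9*v/8 + x/702 = x/702 + 9*v/8)
-T(-638, 669) = -((1/702)*669 + (9/8)*(-638)) = -(223/234 - 2871/4) = -1*(-335461/468) = 335461/468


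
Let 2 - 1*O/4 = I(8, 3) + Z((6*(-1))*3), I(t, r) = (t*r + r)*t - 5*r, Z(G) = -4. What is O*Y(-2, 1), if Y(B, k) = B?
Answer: 1560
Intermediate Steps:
I(t, r) = -5*r + t*(r + r*t) (I(t, r) = (r*t + r)*t - 5*r = (r + r*t)*t - 5*r = t*(r + r*t) - 5*r = -5*r + t*(r + r*t))
O = -780 (O = 8 - 4*(3*(-5 + 8 + 8²) - 4) = 8 - 4*(3*(-5 + 8 + 64) - 4) = 8 - 4*(3*67 - 4) = 8 - 4*(201 - 4) = 8 - 4*197 = 8 - 788 = -780)
O*Y(-2, 1) = -780*(-2) = 1560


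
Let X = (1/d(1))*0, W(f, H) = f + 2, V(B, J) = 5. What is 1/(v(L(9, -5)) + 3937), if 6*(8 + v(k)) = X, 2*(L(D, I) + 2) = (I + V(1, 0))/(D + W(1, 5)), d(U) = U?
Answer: 1/3929 ≈ 0.00025452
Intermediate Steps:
W(f, H) = 2 + f
L(D, I) = -2 + (5 + I)/(2*(3 + D)) (L(D, I) = -2 + ((I + 5)/(D + (2 + 1)))/2 = -2 + ((5 + I)/(D + 3))/2 = -2 + ((5 + I)/(3 + D))/2 = -2 + (5 + I)/(2*(3 + D)))
X = 0 (X = (1/1)*0 = (1*1)*0 = 1*0 = 0)
v(k) = -8 (v(k) = -8 + (⅙)*0 = -8 + 0 = -8)
1/(v(L(9, -5)) + 3937) = 1/(-8 + 3937) = 1/3929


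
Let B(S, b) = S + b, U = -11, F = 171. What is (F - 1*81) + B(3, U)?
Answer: 82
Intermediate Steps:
(F - 1*81) + B(3, U) = (171 - 1*81) + (3 - 11) = (171 - 81) - 8 = 90 - 8 = 82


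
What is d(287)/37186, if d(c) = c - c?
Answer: 0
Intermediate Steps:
d(c) = 0
d(287)/37186 = 0/37186 = 0*(1/37186) = 0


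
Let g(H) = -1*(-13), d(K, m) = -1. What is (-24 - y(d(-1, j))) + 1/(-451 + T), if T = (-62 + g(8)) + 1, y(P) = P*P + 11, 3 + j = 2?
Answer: -17965/499 ≈ -36.002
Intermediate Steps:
j = -1 (j = -3 + 2 = -1)
g(H) = 13
y(P) = 11 + P² (y(P) = P² + 11 = 11 + P²)
T = -48 (T = (-62 + 13) + 1 = -49 + 1 = -48)
(-24 - y(d(-1, j))) + 1/(-451 + T) = (-24 - (11 + (-1)²)) + 1/(-451 - 48) = (-24 - (11 + 1)) + 1/(-499) = (-24 - 1*12) - 1/499 = (-24 - 12) - 1/499 = -36 - 1/499 = -17965/499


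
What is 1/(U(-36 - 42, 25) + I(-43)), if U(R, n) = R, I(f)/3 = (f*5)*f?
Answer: 1/27657 ≈ 3.6157e-5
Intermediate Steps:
I(f) = 15*f² (I(f) = 3*((f*5)*f) = 3*((5*f)*f) = 3*(5*f²) = 15*f²)
1/(U(-36 - 42, 25) + I(-43)) = 1/((-36 - 42) + 15*(-43)²) = 1/(-78 + 15*1849) = 1/(-78 + 27735) = 1/27657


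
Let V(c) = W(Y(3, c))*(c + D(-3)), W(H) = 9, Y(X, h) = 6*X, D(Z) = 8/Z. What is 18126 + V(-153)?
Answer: 16725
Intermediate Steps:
V(c) = -24 + 9*c (V(c) = 9*(c + 8/(-3)) = 9*(c + 8*(-⅓)) = 9*(c - 8/3) = 9*(-8/3 + c) = -24 + 9*c)
18126 + V(-153) = 18126 + (-24 + 9*(-153)) = 18126 + (-24 - 1377) = 18126 - 1401 = 16725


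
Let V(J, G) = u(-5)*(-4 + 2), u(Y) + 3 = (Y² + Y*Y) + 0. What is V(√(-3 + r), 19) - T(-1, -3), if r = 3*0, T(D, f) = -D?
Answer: -95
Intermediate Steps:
r = 0
u(Y) = -3 + 2*Y² (u(Y) = -3 + ((Y² + Y*Y) + 0) = -3 + ((Y² + Y²) + 0) = -3 + (2*Y² + 0) = -3 + 2*Y²)
V(J, G) = -94 (V(J, G) = (-3 + 2*(-5)²)*(-4 + 2) = (-3 + 2*25)*(-2) = (-3 + 50)*(-2) = 47*(-2) = -94)
V(√(-3 + r), 19) - T(-1, -3) = -94 - (-1)*(-1) = -94 - 1*1 = -94 - 1 = -95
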